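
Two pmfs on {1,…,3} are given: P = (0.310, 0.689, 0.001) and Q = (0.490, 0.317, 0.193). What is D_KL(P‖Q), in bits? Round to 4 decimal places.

D(P‖Q) = Σ p·log₂(p/q).
  0.310·log₂(0.310/0.490) = -0.20476
  0.689·log₂(0.689/0.317) = 0.77169
  0.001·log₂(0.001/0.193) = -0.00759
D(P‖Q) = 0.5593 bits.

0.5593 bits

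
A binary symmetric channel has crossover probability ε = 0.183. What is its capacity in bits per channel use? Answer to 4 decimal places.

Binary symmetric channel: C = 1 − h₂(ε) where h₂ is the binary entropy function.
h₂(0.183) = −0.183·log₂0.183 − 0.817·log₂0.817 = 0.6866.
C = 1 − 0.6866 = 0.3134 bits per channel use.

0.3134 bits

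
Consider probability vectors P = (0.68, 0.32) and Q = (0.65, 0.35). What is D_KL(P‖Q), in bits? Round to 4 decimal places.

D(P‖Q) = Σ p·log₂(p/q).
  0.68·log₂(0.68/0.65) = 0.04426
  0.32·log₂(0.32/0.35) = -0.04137
D(P‖Q) = 0.0029 bits.

0.0029 bits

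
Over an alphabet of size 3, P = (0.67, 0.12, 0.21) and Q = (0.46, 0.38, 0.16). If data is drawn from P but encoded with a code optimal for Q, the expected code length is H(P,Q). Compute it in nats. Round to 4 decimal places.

H(P,Q) = −Σ p·ln q.
  −0.67·ln(0.46) = 0.52027
  −0.12·ln(0.38) = 0.11611
  −0.21·ln(0.16) = 0.38484
H(P,Q) = 1.0212 nats.

1.0212 nats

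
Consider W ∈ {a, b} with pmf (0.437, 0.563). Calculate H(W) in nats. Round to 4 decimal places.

0.6852 nats

H(W) = −Σ p·ln p.
  −(0.437)·ln(0.437) = 0.36176
  −(0.563)·ln(0.563) = 0.32343
Sum: 0.36176 + 0.32343 = 0.6852 nats.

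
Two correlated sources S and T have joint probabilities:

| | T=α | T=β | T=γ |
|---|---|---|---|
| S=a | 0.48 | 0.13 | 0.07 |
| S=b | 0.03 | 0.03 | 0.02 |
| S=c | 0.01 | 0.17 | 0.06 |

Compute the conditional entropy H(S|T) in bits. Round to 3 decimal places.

0.891 bits

Marginals: p(S) = (0.6800, 0.0800, 0.2400), p(T) = (0.5200, 0.3300, 0.1500).
H(S|T) = Σ p(T) · H(S|T=·).
  T=α: p=0.5200, H(S|T=α) = 0.4536
  T=β: p=0.3300, H(S|T=β) = 1.3369
  T=γ: p=0.1500, H(S|T=γ) = 1.4295
Weighted sum = 0.891 bits.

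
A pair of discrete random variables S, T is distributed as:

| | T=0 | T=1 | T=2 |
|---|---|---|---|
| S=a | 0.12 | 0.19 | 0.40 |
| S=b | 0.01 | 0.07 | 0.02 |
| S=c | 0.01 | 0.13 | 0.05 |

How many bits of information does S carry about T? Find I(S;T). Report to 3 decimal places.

Marginals: p(S) = (0.7100, 0.1000, 0.1900), p(T) = (0.1400, 0.3900, 0.4700).
I(S;T) = Σ p(x,y)·log₂[p(x,y)/(p(x)p(y))].
  (a,0): 0.12·log₂(1.2072) = 0.0326
  (a,1): 0.19·log₂(0.6862) = -0.1032
  (a,2): 0.40·log₂(1.1987) = 0.1046
  (b,0): 0.01·log₂(0.7143) = -0.0049
  (b,1): 0.07·log₂(1.7949) = 0.0591
  (b,2): 0.02·log₂(0.4255) = -0.0247
  (c,0): 0.01·log₂(0.3759) = -0.0141
  (c,1): 0.13·log₂(1.7544) = 0.1054
  (c,2): 0.05·log₂(0.5599) = -0.0418
Sum = 0.113 bits.

0.113 bits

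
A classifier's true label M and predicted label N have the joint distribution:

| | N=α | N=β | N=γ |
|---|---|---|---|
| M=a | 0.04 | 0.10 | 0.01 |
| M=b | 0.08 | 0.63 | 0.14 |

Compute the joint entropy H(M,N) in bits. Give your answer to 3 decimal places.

1.693 bits

H(M,N) = −Σ p(x,y)·log₂ p(x,y) over all 6 cells.
  cell (a,α): −0.04·log₂0.04 = 0.1858
  cell (a,β): −0.10·log₂0.10 = 0.3322
  cell (a,γ): −0.01·log₂0.01 = 0.0664
  cell (b,α): −0.08·log₂0.08 = 0.2915
  cell (b,β): −0.63·log₂0.63 = 0.4199
  cell (b,γ): −0.14·log₂0.14 = 0.3971
Sum = 1.693 bits.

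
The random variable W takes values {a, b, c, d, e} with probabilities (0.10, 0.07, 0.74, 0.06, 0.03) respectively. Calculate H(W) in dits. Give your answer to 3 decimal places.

H(W) = −Σ p·log₁₀ p.
  −(0.10)·log₁₀(0.10) = 0.1000
  −(0.07)·log₁₀(0.07) = 0.0808
  −(0.74)·log₁₀(0.74) = 0.0968
  −(0.06)·log₁₀(0.06) = 0.0733
  −(0.03)·log₁₀(0.03) = 0.0457
Sum: 0.1000 + 0.0808 + 0.0968 + 0.0733 + 0.0457 = 0.397 dits.

0.397 dits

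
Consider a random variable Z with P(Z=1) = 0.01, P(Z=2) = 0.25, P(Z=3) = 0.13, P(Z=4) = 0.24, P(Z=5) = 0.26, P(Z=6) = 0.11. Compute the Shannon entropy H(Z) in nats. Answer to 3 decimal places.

H(Z) = −Σ p·ln p.
  −(0.01)·ln(0.01) = 0.0461
  −(0.25)·ln(0.25) = 0.3466
  −(0.13)·ln(0.13) = 0.2652
  −(0.24)·ln(0.24) = 0.3425
  −(0.26)·ln(0.26) = 0.3502
  −(0.11)·ln(0.11) = 0.2428
Sum: 0.0461 + 0.3466 + 0.2652 + 0.3425 + 0.3502 + 0.2428 = 1.593 nats.

1.593 nats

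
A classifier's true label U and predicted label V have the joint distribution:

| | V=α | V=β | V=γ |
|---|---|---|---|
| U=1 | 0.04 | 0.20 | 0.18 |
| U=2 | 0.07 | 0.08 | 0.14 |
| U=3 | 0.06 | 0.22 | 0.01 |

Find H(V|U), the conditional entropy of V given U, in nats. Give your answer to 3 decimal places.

Marginals: p(U) = (0.4200, 0.2900, 0.2900), p(V) = (0.1700, 0.5000, 0.3300).
H(V|U) = Σ p(U) · H(V|U=·).
  U=1: p=0.4200, H(V|U=1) = 0.9404
  U=2: p=0.2900, H(V|U=2) = 1.0499
  U=3: p=0.2900, H(V|U=3) = 0.6517
Weighted sum = 0.888 nats.

0.888 nats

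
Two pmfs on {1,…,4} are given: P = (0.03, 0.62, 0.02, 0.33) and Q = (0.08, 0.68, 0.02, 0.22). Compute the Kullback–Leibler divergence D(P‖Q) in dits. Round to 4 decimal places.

D(P‖Q) = Σ p·log₁₀(p/q).
  0.03·log₁₀(0.03/0.08) = -0.01278
  0.62·log₁₀(0.62/0.68) = -0.02487
  0.02·log₁₀(0.02/0.02) = 0.00000
  0.33·log₁₀(0.33/0.22) = 0.05811
D(P‖Q) = 0.0205 dits.

0.0205 dits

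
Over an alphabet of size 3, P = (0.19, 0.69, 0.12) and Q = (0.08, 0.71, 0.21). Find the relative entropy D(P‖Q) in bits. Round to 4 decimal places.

0.1118 bits

D(P‖Q) = Σ p·log₂(p/q).
  0.19·log₂(0.19/0.08) = 0.23711
  0.69·log₂(0.69/0.71) = -0.02844
  0.12·log₂(0.12/0.21) = -0.09688
D(P‖Q) = 0.1118 bits.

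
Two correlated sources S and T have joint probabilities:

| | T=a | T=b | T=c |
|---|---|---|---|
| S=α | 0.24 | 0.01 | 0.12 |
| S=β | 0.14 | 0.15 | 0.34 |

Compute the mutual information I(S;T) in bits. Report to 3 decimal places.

0.155 bits

Marginals: p(S) = (0.3700, 0.6300), p(T) = (0.3800, 0.1600, 0.4600).
I(S;T) = Σ p(x,y)·log₂[p(x,y)/(p(x)p(y))].
  (α,a): 0.24·log₂(1.7070) = 0.1851
  (α,b): 0.01·log₂(0.1689) = -0.0257
  (α,c): 0.12·log₂(0.7051) = -0.0605
  (β,a): 0.14·log₂(0.5848) = -0.1084
  (β,b): 0.15·log₂(1.4881) = 0.0860
  (β,c): 0.34·log₂(1.1732) = 0.0784
Sum = 0.155 bits.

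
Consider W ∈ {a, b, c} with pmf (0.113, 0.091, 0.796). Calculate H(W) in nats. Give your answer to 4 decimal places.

0.6461 nats

H(W) = −Σ p·ln p.
  −(0.113)·ln(0.113) = 0.24638
  −(0.091)·ln(0.091) = 0.21812
  −(0.796)·ln(0.796) = 0.18161
Sum: 0.24638 + 0.21812 + 0.18161 = 0.6461 nats.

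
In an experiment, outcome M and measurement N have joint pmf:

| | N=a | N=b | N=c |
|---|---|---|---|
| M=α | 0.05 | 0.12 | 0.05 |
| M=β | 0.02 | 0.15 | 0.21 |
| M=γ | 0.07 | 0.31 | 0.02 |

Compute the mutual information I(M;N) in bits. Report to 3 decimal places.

Marginals: p(M) = (0.2200, 0.3800, 0.4000), p(N) = (0.1400, 0.5800, 0.2800).
I(M;N) = Σ p(x,y)·log₂[p(x,y)/(p(x)p(y))].
  (α,a): 0.05·log₂(1.6234) = 0.0349
  (α,b): 0.12·log₂(0.9404) = -0.0106
  (α,c): 0.05·log₂(0.8117) = -0.0151
  (β,a): 0.02·log₂(0.3759) = -0.0282
  (β,b): 0.15·log₂(0.6806) = -0.0833
  (β,c): 0.21·log₂(1.9737) = 0.2060
  (γ,a): 0.07·log₂(1.2500) = 0.0225
  (γ,b): 0.31·log₂(1.3362) = 0.1296
  (γ,c): 0.02·log₂(0.1786) = -0.0497
Sum = 0.206 bits.

0.206 bits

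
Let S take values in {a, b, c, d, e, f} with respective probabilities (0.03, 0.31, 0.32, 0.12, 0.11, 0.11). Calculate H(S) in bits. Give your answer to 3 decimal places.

2.269 bits

H(S) = −Σ p·log₂ p.
  −(0.03)·log₂(0.03) = 0.1518
  −(0.31)·log₂(0.31) = 0.5238
  −(0.32)·log₂(0.32) = 0.5260
  −(0.12)·log₂(0.12) = 0.3671
  −(0.11)·log₂(0.11) = 0.3503
  −(0.11)·log₂(0.11) = 0.3503
Sum: 0.1518 + 0.5238 + 0.5260 + 0.3671 + 0.3503 + 0.3503 = 2.269 bits.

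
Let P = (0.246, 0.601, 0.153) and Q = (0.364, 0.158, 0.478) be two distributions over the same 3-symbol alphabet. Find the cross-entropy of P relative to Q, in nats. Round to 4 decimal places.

H(P,Q) = −Σ p·ln q.
  −0.246·ln(0.364) = 0.24861
  −0.601·ln(0.158) = 1.10894
  −0.153·ln(0.478) = 0.11294
H(P,Q) = 1.4705 nats.

1.4705 nats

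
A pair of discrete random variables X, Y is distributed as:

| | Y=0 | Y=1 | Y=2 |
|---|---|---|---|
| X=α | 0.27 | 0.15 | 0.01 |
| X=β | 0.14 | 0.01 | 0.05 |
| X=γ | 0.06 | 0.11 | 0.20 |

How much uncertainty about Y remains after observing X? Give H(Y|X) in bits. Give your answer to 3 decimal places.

1.206 bits

Marginals: p(X) = (0.4300, 0.2000, 0.3700), p(Y) = (0.4700, 0.2700, 0.2600).
H(Y|X) = Σ p(X) · H(Y|X=·).
  X=α: p=0.4300, H(Y|X=α) = 1.0778
  X=β: p=0.2000, H(Y|X=β) = 1.0763
  X=γ: p=0.3700, H(Y|X=γ) = 1.4256
Weighted sum = 1.206 bits.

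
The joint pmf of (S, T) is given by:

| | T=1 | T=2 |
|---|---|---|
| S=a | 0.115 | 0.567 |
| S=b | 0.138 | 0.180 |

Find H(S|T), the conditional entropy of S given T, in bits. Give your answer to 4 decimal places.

Chain rule: H(S|T) = H(S,T) − H(T).
Marginals: p(S) = (0.6820, 0.3180), p(T) = (0.2530, 0.7470).
H(S,T) = 1.6626 bits; H(T) = 0.8160 bits.
H(S|T) = 1.6626 − 0.8160 = 0.8466 bits.

0.8466 bits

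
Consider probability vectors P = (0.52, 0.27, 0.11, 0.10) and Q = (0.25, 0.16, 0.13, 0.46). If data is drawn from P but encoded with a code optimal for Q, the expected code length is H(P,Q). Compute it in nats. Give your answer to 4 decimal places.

H(P,Q) = −Σ p·ln q.
  −0.52·ln(0.25) = 0.72087
  −0.27·ln(0.16) = 0.49480
  −0.11·ln(0.13) = 0.22442
  −0.10·ln(0.46) = 0.07765
H(P,Q) = 1.5177 nats.

1.5177 nats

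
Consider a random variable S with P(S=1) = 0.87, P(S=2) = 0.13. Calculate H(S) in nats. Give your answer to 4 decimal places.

H(S) = −Σ p·ln p.
  −(0.87)·ln(0.87) = 0.12116
  −(0.13)·ln(0.13) = 0.26523
Sum: 0.12116 + 0.26523 = 0.3864 nats.

0.3864 nats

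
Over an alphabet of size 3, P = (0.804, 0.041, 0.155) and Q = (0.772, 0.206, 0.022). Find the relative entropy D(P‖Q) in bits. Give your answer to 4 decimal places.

D(P‖Q) = Σ p·log₂(p/q).
  0.804·log₂(0.804/0.772) = 0.04711
  0.041·log₂(0.041/0.206) = -0.09549
  0.155·log₂(0.155/0.022) = 0.43659
D(P‖Q) = 0.3882 bits.

0.3882 bits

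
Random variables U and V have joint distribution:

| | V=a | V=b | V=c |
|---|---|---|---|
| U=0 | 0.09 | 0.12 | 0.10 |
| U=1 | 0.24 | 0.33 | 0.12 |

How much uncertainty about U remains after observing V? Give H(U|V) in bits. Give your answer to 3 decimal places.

0.874 bits

Marginals: p(U) = (0.3100, 0.6900), p(V) = (0.3300, 0.4500, 0.2200).
H(U|V) = Σ p(V) · H(U|V=·).
  V=a: p=0.3300, H(U|V=a) = 0.8454
  V=b: p=0.4500, H(U|V=b) = 0.8366
  V=c: p=0.2200, H(U|V=c) = 0.9940
Weighted sum = 0.874 bits.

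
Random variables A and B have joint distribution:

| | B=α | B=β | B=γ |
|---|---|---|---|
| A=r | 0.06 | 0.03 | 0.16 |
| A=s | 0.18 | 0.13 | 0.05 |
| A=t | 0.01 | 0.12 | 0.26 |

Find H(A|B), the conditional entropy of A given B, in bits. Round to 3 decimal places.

1.275 bits

Chain rule: H(A|B) = H(A,B) − H(B).
Marginals: p(A) = (0.2500, 0.3600, 0.3900), p(B) = (0.2500, 0.2800, 0.4700).
H(A,B) = 2.8012 bits; H(B) = 1.5262 bits.
H(A|B) = 2.8012 − 1.5262 = 1.275 bits.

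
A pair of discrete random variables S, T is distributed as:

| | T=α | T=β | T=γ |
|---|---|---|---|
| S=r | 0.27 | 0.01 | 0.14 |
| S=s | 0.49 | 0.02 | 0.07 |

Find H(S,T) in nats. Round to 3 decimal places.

H(S,T) = −Σ p(x,y)·ln p(x,y) over all 6 cells.
  cell (r,α): −0.27·ln0.27 = 0.3535
  cell (r,β): −0.01·ln0.01 = 0.0461
  cell (r,γ): −0.14·ln0.14 = 0.2753
  cell (s,α): −0.49·ln0.49 = 0.3495
  cell (s,β): −0.02·ln0.02 = 0.0782
  cell (s,γ): −0.07·ln0.07 = 0.1861
Sum = 1.289 nats.

1.289 nats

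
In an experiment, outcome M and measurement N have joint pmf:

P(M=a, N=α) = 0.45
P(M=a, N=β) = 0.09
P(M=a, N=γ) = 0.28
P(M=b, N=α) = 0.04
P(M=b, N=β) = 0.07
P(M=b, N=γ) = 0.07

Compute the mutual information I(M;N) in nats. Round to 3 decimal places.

Marginals: p(M) = (0.8200, 0.1800), p(N) = (0.4900, 0.1600, 0.3500).
I(M;N) = Σ p(x,y)·ln[p(x,y)/(p(x)p(y))].
  (a,α): 0.45·ln(1.1200) = 0.0510
  (a,β): 0.09·ln(0.6860) = -0.0339
  (a,γ): 0.28·ln(0.9756) = -0.0069
  (b,α): 0.04·ln(0.4535) = -0.0316
  (b,β): 0.07·ln(2.4306) = 0.0622
  (b,γ): 0.07·ln(1.1111) = 0.0074
Sum = 0.048 nats.

0.048 nats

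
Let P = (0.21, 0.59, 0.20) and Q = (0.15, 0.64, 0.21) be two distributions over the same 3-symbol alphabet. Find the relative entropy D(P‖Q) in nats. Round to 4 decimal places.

D(P‖Q) = Σ p·ln(p/q).
  0.21·ln(0.21/0.15) = 0.07066
  0.59·ln(0.59/0.64) = -0.04799
  0.20·ln(0.20/0.21) = -0.00976
D(P‖Q) = 0.0129 nats.

0.0129 nats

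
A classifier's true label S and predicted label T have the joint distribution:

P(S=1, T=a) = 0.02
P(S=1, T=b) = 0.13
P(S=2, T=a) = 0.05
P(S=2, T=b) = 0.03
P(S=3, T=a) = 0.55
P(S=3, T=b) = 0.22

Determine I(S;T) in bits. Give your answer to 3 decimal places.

0.132 bits

Marginals: p(S) = (0.1500, 0.0800, 0.7700), p(T) = (0.6200, 0.3800).
I(S;T) = H(S) + H(T) − H(S,T).
H(S) = 0.9924, H(T) = 0.9580, H(S,T) = 1.8183.
I(S;T) = 0.9924 + 0.9580 − 1.8183 = 0.132 bits.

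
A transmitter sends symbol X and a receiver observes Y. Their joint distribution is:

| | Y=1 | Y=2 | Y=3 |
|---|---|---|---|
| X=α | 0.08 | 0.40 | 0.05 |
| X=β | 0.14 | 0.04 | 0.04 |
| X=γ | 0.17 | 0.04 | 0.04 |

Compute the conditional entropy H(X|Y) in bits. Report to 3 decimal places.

Chain rule: H(X|Y) = H(X,Y) − H(Y).
Marginals: p(X) = (0.5300, 0.2200, 0.2500), p(Y) = (0.3900, 0.4800, 0.1300).
H(X,Y) = 2.6111 bits; H(Y) = 1.4207 bits.
H(X|Y) = 2.6111 − 1.4207 = 1.190 bits.

1.190 bits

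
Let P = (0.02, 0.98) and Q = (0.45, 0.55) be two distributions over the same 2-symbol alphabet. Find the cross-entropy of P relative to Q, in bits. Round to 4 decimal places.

H(P,Q) = −Σ p·log₂ q.
  −0.02·log₂(0.45) = 0.02304
  −0.98·log₂(0.55) = 0.84525
H(P,Q) = 0.8683 bits.

0.8683 bits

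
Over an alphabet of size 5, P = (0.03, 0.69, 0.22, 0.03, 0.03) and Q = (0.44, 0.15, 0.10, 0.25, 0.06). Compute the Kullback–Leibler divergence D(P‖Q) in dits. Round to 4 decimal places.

0.4610 dits

D(P‖Q) = Σ p·log₁₀(p/q).
  0.03·log₁₀(0.03/0.44) = -0.03499
  0.69·log₁₀(0.69/0.15) = 0.45730
  0.22·log₁₀(0.22/0.10) = 0.07533
  0.03·log₁₀(0.03/0.25) = -0.02762
  0.03·log₁₀(0.03/0.06) = -0.00903
D(P‖Q) = 0.4610 dits.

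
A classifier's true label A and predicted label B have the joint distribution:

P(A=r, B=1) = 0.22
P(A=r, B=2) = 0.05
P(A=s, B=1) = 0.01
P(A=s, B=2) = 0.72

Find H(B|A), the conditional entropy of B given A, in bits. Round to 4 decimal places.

0.2629 bits

Marginals: p(A) = (0.2700, 0.7300), p(B) = (0.2300, 0.7700).
H(B|A) = Σ p(A) · H(B|A=·).
  A=r: p=0.2700, H(B|A=r) = 0.6913
  A=s: p=0.7300, H(B|A=s) = 0.1044
Weighted sum = 0.2629 bits.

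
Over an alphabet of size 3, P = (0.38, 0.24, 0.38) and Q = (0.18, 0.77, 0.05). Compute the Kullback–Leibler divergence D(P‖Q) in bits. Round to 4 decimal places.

1.1179 bits

D(P‖Q) = Σ p·log₂(p/q).
  0.38·log₂(0.38/0.18) = 0.40964
  0.24·log₂(0.24/0.77) = -0.40364
  0.38·log₂(0.38/0.05) = 1.11188
D(P‖Q) = 1.1179 bits.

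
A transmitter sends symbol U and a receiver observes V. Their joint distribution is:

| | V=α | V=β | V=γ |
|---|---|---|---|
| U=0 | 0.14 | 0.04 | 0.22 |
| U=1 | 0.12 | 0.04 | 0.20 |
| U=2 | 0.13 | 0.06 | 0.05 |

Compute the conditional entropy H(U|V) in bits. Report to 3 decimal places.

1.484 bits

Chain rule: H(U|V) = H(U,V) − H(V).
Marginals: p(U) = (0.4000, 0.3600, 0.2400), p(V) = (0.3900, 0.1400, 0.4700).
H(U,V) = 2.9229 bits; H(V) = 1.4389 bits.
H(U|V) = 2.9229 − 1.4389 = 1.484 bits.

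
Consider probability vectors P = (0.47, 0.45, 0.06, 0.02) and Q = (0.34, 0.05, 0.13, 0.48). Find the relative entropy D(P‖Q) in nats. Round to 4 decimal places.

1.0310 nats

D(P‖Q) = Σ p·ln(p/q).
  0.47·ln(0.47/0.34) = 0.15218
  0.45·ln(0.45/0.05) = 0.98875
  0.06·ln(0.06/0.13) = -0.04639
  0.02·ln(0.02/0.48) = -0.06356
D(P‖Q) = 1.0310 nats.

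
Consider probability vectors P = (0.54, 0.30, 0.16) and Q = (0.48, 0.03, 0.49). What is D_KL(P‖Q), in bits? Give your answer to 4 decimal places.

D(P‖Q) = Σ p·log₂(p/q).
  0.54·log₂(0.54/0.48) = 0.09176
  0.30·log₂(0.30/0.03) = 0.99658
  0.16·log₂(0.16/0.49) = -0.25835
D(P‖Q) = 0.8300 bits.

0.8300 bits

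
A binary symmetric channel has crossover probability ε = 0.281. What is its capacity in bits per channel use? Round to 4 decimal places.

Binary symmetric channel: C = 1 − h₂(ε) where h₂ is the binary entropy function.
h₂(0.281) = −0.281·log₂0.281 − 0.719·log₂0.719 = 0.8568.
C = 1 − 0.8568 = 0.1432 bits per channel use.

0.1432 bits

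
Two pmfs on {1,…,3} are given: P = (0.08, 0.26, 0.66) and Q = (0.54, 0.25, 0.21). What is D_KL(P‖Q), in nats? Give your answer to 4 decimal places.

D(P‖Q) = Σ p·ln(p/q).
  0.08·ln(0.08/0.54) = -0.15276
  0.26·ln(0.26/0.25) = 0.01020
  0.66·ln(0.66/0.21) = 0.75579
D(P‖Q) = 0.6132 nats.

0.6132 nats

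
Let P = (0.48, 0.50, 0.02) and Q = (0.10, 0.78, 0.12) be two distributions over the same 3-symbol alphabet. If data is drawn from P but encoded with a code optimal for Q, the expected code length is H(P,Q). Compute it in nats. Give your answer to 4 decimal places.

H(P,Q) = −Σ p·ln q.
  −0.48·ln(0.10) = 1.10524
  −0.50·ln(0.78) = 0.12423
  −0.02·ln(0.12) = 0.04241
H(P,Q) = 1.2719 nats.

1.2719 nats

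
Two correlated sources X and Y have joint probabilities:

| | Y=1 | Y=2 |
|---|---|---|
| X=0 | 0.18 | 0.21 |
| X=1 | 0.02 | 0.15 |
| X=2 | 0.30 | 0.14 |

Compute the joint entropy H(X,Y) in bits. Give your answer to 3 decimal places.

H(X,Y) = −Σ p(x,y)·log₂ p(x,y) over all 6 cells.
  cell (0,1): −0.18·log₂0.18 = 0.4453
  cell (0,2): −0.21·log₂0.21 = 0.4728
  cell (1,1): −0.02·log₂0.02 = 0.1129
  cell (1,2): −0.15·log₂0.15 = 0.4105
  cell (2,1): −0.30·log₂0.30 = 0.5211
  cell (2,2): −0.14·log₂0.14 = 0.3971
Sum = 2.360 bits.

2.360 bits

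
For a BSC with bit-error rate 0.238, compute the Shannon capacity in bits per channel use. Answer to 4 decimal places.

Binary symmetric channel: C = 1 − h₂(ε) where h₂ is the binary entropy function.
h₂(0.238) = −0.238·log₂0.238 − 0.762·log₂0.762 = 0.7917.
C = 1 − 0.7917 = 0.2083 bits per channel use.

0.2083 bits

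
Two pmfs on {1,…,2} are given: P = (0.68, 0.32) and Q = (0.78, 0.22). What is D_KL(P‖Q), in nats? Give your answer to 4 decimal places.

0.0266 nats

D(P‖Q) = Σ p·ln(p/q).
  0.68·ln(0.68/0.78) = -0.09330
  0.32·ln(0.32/0.22) = 0.11990
D(P‖Q) = 0.0266 nats.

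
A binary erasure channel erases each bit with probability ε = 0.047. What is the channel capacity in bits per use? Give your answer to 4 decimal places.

0.9530 bits

Binary erasure channel: capacity C = 1 − ε.
C = 1 − 0.047 = 0.9530 bits per channel use.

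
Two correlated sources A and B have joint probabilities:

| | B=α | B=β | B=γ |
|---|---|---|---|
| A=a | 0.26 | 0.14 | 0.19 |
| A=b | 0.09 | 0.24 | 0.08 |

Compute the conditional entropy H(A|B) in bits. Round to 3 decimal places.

0.885 bits

Marginals: p(A) = (0.5900, 0.4100), p(B) = (0.3500, 0.3800, 0.2700).
H(A|B) = Σ p(B) · H(A|B=·).
  B=α: p=0.3500, H(A|B=α) = 0.8224
  B=β: p=0.3800, H(A|B=β) = 0.9495
  B=γ: p=0.2700, H(A|B=γ) = 0.8767
Weighted sum = 0.885 bits.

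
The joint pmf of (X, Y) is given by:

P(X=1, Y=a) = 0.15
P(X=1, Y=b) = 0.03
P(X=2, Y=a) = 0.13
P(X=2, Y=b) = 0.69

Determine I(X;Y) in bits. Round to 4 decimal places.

0.2212 bits

Marginals: p(X) = (0.1800, 0.8200), p(Y) = (0.2800, 0.7200).
I(X;Y) = Σ p(x,y)·log₂[p(x,y)/(p(x)p(y))].
  (1,a): 0.15·log₂(2.9762) = 0.23602
  (1,b): 0.03·log₂(0.2315) = -0.06333
  (2,a): 0.13·log₂(0.5662) = -0.10668
  (2,b): 0.69·log₂(1.1687) = 0.15518
Sum = 0.2212 bits.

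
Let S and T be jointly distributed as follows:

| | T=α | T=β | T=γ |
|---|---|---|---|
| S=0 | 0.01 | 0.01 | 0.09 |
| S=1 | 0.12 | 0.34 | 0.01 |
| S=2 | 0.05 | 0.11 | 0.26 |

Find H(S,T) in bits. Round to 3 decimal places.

H(S,T) = −Σ p(x,y)·log₂ p(x,y) over all 9 cells.
  cell (0,α): −0.01·log₂0.01 = 0.0664
  cell (0,β): −0.01·log₂0.01 = 0.0664
  cell (0,γ): −0.09·log₂0.09 = 0.3127
  cell (1,α): −0.12·log₂0.12 = 0.3671
  cell (1,β): −0.34·log₂0.34 = 0.5292
  cell (1,γ): −0.01·log₂0.01 = 0.0664
  cell (2,α): −0.05·log₂0.05 = 0.2161
  cell (2,β): −0.11·log₂0.11 = 0.3503
  cell (2,γ): −0.26·log₂0.26 = 0.5053
Sum = 2.480 bits.

2.480 bits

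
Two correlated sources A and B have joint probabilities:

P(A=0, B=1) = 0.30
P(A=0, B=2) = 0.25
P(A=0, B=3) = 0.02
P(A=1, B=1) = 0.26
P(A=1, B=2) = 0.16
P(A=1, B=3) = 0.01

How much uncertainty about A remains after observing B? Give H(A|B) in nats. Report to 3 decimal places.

0.680 nats

Marginals: p(A) = (0.5700, 0.4300), p(B) = (0.5600, 0.4100, 0.0300).
H(A|B) = Σ p(B) · H(A|B=·).
  B=1: p=0.5600, H(A|B=1) = 0.6906
  B=2: p=0.4100, H(A|B=2) = 0.6689
  B=3: p=0.0300, H(A|B=3) = 0.6365
Weighted sum = 0.680 nats.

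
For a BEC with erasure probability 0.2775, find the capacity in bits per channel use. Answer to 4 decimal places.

0.7225 bits

Binary erasure channel: capacity C = 1 − ε.
C = 1 − 0.2775 = 0.7225 bits per channel use.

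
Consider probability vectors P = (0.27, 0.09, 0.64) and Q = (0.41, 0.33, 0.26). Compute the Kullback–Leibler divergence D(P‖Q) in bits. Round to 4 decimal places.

D(P‖Q) = Σ p·log₂(p/q).
  0.27·log₂(0.27/0.41) = -0.16272
  0.09·log₂(0.09/0.33) = -0.16870
  0.64·log₂(0.64/0.26) = 0.83172
D(P‖Q) = 0.5003 bits.

0.5003 bits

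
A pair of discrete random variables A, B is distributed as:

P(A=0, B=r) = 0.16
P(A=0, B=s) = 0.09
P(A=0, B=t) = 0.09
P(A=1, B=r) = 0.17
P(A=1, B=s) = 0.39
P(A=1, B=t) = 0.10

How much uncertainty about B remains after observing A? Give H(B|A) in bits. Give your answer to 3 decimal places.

Chain rule: H(B|A) = H(A,B) − H(A).
Marginals: p(A) = (0.3400, 0.6600), p(B) = (0.3300, 0.4800, 0.1900).
H(A,B) = 2.3449 bits; H(A) = 0.9248 bits.
H(B|A) = 2.3449 − 0.9248 = 1.420 bits.

1.420 bits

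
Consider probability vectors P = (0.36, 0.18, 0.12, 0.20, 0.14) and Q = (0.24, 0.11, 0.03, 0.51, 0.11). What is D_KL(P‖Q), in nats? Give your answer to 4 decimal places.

0.2475 nats

D(P‖Q) = Σ p·ln(p/q).
  0.36·ln(0.36/0.24) = 0.14597
  0.18·ln(0.18/0.11) = 0.08865
  0.12·ln(0.12/0.03) = 0.16636
  0.20·ln(0.20/0.51) = -0.18722
  0.14·ln(0.14/0.11) = 0.03376
D(P‖Q) = 0.2475 nats.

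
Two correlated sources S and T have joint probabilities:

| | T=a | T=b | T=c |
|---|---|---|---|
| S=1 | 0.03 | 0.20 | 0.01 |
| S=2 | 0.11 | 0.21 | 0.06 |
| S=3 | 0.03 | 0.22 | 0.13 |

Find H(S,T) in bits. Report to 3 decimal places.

2.764 bits

H(S,T) = −Σ p(x,y)·log₂ p(x,y) over all 9 cells.
  cell (1,a): −0.03·log₂0.03 = 0.1518
  cell (1,b): −0.20·log₂0.20 = 0.4644
  cell (1,c): −0.01·log₂0.01 = 0.0664
  cell (2,a): −0.11·log₂0.11 = 0.3503
  cell (2,b): −0.21·log₂0.21 = 0.4728
  cell (2,c): −0.06·log₂0.06 = 0.2435
  cell (3,a): −0.03·log₂0.03 = 0.1518
  cell (3,b): −0.22·log₂0.22 = 0.4806
  cell (3,c): −0.13·log₂0.13 = 0.3826
Sum = 2.764 bits.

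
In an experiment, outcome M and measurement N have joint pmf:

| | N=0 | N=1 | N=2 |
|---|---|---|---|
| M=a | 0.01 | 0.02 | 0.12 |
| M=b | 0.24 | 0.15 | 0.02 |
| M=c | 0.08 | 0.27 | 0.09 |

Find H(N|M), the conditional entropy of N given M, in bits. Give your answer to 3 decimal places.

Chain rule: H(N|M) = H(M,N) − H(M).
Marginals: p(M) = (0.1500, 0.4100, 0.4400), p(N) = (0.3300, 0.4400, 0.2300).
H(M,N) = 2.6781 bits; H(M) = 1.4591 bits.
H(N|M) = 2.6781 − 1.4591 = 1.219 bits.

1.219 bits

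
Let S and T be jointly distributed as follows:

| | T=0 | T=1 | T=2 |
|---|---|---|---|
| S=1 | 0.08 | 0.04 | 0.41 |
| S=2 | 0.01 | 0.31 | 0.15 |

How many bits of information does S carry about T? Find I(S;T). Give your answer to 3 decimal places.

Marginals: p(S) = (0.5300, 0.4700), p(T) = (0.0900, 0.3500, 0.5600).
I(S;T) = H(S) + H(T) − H(S,T).
H(S) = 0.9974, H(T) = 1.3112, H(S,T) = 2.0054.
I(S;T) = 0.9974 + 1.3112 − 2.0054 = 0.303 bits.

0.303 bits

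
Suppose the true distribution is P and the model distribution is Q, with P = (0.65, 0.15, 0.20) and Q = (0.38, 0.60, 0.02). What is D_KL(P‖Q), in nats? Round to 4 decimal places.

0.6015 nats

D(P‖Q) = Σ p·ln(p/q).
  0.65·ln(0.65/0.38) = 0.34892
  0.15·ln(0.15/0.60) = -0.20794
  0.20·ln(0.20/0.02) = 0.46052
D(P‖Q) = 0.6015 nats.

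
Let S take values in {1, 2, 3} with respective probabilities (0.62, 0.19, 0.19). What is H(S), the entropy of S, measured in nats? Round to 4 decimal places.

0.9275 nats

H(S) = −Σ p·ln p.
  −(0.62)·ln(0.62) = 0.29638
  −(0.19)·ln(0.19) = 0.31554
  −(0.19)·ln(0.19) = 0.31554
Sum: 0.29638 + 0.31554 + 0.31554 = 0.9275 nats.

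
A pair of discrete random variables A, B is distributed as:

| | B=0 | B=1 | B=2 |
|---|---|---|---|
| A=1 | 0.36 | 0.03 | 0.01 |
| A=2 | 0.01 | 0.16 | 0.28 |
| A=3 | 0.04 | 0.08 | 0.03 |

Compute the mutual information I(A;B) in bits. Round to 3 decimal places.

Marginals: p(A) = (0.4000, 0.4500, 0.1500), p(B) = (0.4100, 0.2700, 0.3200).
I(A;B) = H(A) + H(B) − H(A,B).
H(A) = 1.4577, H(B) = 1.5634, H(A,B) = 2.3815.
I(A;B) = 1.4577 + 1.5634 − 2.3815 = 0.640 bits.

0.640 bits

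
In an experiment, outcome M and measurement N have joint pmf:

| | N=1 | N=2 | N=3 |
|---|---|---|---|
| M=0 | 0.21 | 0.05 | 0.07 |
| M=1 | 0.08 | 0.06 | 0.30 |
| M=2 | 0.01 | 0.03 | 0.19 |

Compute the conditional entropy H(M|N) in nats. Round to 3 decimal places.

0.901 nats

Chain rule: H(M|N) = H(M,N) − H(N).
Marginals: p(M) = (0.3300, 0.4400, 0.2300), p(N) = (0.3000, 0.1400, 0.5600).
H(M,N) = 1.8625 nats; H(N) = 0.9611 nats.
H(M|N) = 1.8625 − 0.9611 = 0.901 nats.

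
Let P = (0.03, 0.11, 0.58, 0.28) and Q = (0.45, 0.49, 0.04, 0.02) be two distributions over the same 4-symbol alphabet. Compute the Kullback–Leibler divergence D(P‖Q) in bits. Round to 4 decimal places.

D(P‖Q) = Σ p·log₂(p/q).
  0.03·log₂(0.03/0.45) = -0.11721
  0.11·log₂(0.11/0.49) = -0.23708
  0.58·log₂(0.58/0.04) = 2.23763
  0.28·log₂(0.28/0.02) = 1.06606
D(P‖Q) = 2.9494 bits.

2.9494 bits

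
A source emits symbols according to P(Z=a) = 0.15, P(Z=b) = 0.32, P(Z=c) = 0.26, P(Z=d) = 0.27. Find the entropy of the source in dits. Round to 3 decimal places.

H(Z) = −Σ p·log₁₀ p.
  −(0.15)·log₁₀(0.15) = 0.1236
  −(0.32)·log₁₀(0.32) = 0.1584
  −(0.26)·log₁₀(0.26) = 0.1521
  −(0.27)·log₁₀(0.27) = 0.1535
Sum: 0.1236 + 0.1584 + 0.1521 + 0.1535 = 0.588 dits.

0.588 dits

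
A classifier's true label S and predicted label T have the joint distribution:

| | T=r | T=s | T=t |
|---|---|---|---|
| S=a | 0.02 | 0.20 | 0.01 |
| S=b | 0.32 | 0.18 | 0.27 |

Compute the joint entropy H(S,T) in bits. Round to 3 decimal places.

2.125 bits

H(S,T) = −Σ p(x,y)·log₂ p(x,y) over all 6 cells.
  cell (a,r): −0.02·log₂0.02 = 0.1129
  cell (a,s): −0.20·log₂0.20 = 0.4644
  cell (a,t): −0.01·log₂0.01 = 0.0664
  cell (b,r): −0.32·log₂0.32 = 0.5260
  cell (b,s): −0.18·log₂0.18 = 0.4453
  cell (b,t): −0.27·log₂0.27 = 0.5100
Sum = 2.125 bits.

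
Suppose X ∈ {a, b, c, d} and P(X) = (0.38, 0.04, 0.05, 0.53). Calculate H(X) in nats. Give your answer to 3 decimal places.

H(X) = −Σ p·ln p.
  −(0.38)·ln(0.38) = 0.3677
  −(0.04)·ln(0.04) = 0.1288
  −(0.05)·ln(0.05) = 0.1498
  −(0.53)·ln(0.53) = 0.3365
Sum: 0.3677 + 0.1288 + 0.1498 + 0.3365 = 0.983 nats.

0.983 nats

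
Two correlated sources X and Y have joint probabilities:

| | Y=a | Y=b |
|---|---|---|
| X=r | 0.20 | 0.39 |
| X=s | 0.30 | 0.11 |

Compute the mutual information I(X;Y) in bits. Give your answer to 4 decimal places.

Marginals: p(X) = (0.5900, 0.4100), p(Y) = (0.5000, 0.5000).
I(X;Y) = H(X) + H(Y) − H(X,Y).
H(X) = 0.9765, H(Y) = 1.0000, H(X,Y) = 1.8656.
I(X;Y) = 0.9765 + 1.0000 − 1.8656 = 0.1109 bits.

0.1109 bits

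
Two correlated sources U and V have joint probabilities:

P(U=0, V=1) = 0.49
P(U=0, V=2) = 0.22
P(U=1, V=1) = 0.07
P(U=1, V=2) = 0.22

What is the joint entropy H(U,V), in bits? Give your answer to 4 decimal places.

H(U,V) = −Σ p(x,y)·log₂ p(x,y) over all 4 cells.
  cell (0,1): −0.49·log₂0.49 = 0.50428
  cell (0,2): −0.22·log₂0.22 = 0.48057
  cell (1,1): −0.07·log₂0.07 = 0.26856
  cell (1,2): −0.22·log₂0.22 = 0.48057
Sum = 1.7340 bits.

1.7340 bits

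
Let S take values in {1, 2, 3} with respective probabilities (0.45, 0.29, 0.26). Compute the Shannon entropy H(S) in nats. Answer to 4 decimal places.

H(S) = −Σ p·ln p.
  −(0.45)·ln(0.45) = 0.35933
  −(0.29)·ln(0.29) = 0.35898
  −(0.26)·ln(0.26) = 0.35024
Sum: 0.35933 + 0.35898 + 0.35024 = 1.0686 nats.

1.0686 nats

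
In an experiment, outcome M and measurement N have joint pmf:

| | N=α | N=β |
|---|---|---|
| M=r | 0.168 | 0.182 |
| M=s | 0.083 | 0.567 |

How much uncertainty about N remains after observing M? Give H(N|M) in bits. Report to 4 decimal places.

0.7078 bits

Marginals: p(M) = (0.3500, 0.6500), p(N) = (0.2510, 0.7490).
H(N|M) = Σ p(M) · H(N|M=·).
  M=r: p=0.3500, H(N|M=r) = 0.9988
  M=s: p=0.6500, H(N|M=s) = 0.5511
Weighted sum = 0.7078 bits.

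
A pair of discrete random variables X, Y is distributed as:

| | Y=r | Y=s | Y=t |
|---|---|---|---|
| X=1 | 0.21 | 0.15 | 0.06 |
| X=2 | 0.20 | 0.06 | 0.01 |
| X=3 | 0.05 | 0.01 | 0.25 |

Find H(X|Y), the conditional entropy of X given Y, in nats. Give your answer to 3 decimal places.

Chain rule: H(X|Y) = H(X,Y) − H(Y).
Marginals: p(X) = (0.4200, 0.2700, 0.3100), p(Y) = (0.4600, 0.2200, 0.3200).
H(X,Y) = 1.8603 nats; H(Y) = 1.0549 nats.
H(X|Y) = 1.8603 − 1.0549 = 0.805 nats.

0.805 nats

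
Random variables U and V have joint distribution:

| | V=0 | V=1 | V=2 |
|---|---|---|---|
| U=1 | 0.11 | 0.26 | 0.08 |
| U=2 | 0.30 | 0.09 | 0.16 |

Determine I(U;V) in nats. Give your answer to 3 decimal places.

Marginals: p(U) = (0.4500, 0.5500), p(V) = (0.4100, 0.3500, 0.2400).
I(U;V) = H(U) + H(V) − H(U,V).
H(U) = 0.6881, H(V) = 1.0755, H(U,V) = 1.6662.
I(U;V) = 0.6881 + 1.0755 − 1.6662 = 0.097 nats.

0.097 nats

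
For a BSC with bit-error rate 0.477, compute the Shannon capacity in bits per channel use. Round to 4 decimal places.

0.0015 bits

Binary symmetric channel: C = 1 − h₂(ε) where h₂ is the binary entropy function.
h₂(0.477) = −0.477·log₂0.477 − 0.523·log₂0.523 = 0.9985.
C = 1 − 0.9985 = 0.0015 bits per channel use.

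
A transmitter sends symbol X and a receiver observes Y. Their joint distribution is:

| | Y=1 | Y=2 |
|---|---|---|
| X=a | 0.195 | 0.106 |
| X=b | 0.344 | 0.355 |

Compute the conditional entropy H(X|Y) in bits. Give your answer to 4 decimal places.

Marginals: p(X) = (0.3010, 0.6990), p(Y) = (0.5390, 0.4610).
H(X|Y) = Σ p(Y) · H(X|Y=·).
  Y=1: p=0.5390, H(X|Y=1) = 0.9442
  Y=2: p=0.4610, H(X|Y=2) = 0.7779
Weighted sum = 0.8675 bits.

0.8675 bits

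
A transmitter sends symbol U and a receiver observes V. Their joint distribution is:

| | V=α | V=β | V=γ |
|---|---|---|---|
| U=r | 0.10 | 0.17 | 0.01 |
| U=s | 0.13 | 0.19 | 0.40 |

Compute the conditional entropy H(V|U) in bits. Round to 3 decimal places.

Marginals: p(U) = (0.2800, 0.7200), p(V) = (0.2300, 0.3600, 0.4100).
H(V|U) = Σ p(U) · H(V|U=·).
  U=r: p=0.2800, H(V|U=r) = 1.1393
  U=s: p=0.7200, H(V|U=s) = 1.4242
Weighted sum = 1.344 bits.

1.344 bits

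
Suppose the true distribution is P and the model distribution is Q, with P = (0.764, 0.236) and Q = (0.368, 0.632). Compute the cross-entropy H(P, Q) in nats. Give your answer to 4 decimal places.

0.8720 nats

H(P,Q) = −Σ p·ln q.
  −0.764·ln(0.368) = 0.76375
  −0.236·ln(0.632) = 0.10829
H(P,Q) = 0.8720 nats.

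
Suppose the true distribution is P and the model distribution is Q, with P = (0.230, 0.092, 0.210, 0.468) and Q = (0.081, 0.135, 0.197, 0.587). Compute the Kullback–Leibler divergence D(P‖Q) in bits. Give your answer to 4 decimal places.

0.1618 bits

D(P‖Q) = Σ p·log₂(p/q).
  0.230·log₂(0.230/0.081) = 0.34630
  0.092·log₂(0.092/0.135) = -0.05090
  0.210·log₂(0.210/0.197) = 0.01936
  0.468·log₂(0.468/0.587) = -0.15297
D(P‖Q) = 0.1618 bits.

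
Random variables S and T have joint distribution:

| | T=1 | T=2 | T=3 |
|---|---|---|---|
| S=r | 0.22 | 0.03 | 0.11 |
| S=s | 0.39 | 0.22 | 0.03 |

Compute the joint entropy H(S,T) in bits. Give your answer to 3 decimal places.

2.145 bits

H(S,T) = −Σ p(x,y)·log₂ p(x,y) over all 6 cells.
  cell (r,1): −0.22·log₂0.22 = 0.4806
  cell (r,2): −0.03·log₂0.03 = 0.1518
  cell (r,3): −0.11·log₂0.11 = 0.3503
  cell (s,1): −0.39·log₂0.39 = 0.5298
  cell (s,2): −0.22·log₂0.22 = 0.4806
  cell (s,3): −0.03·log₂0.03 = 0.1518
Sum = 2.145 bits.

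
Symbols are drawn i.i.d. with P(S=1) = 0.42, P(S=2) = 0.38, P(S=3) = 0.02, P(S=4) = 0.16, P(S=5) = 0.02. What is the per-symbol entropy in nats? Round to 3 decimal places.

H(S) = −Σ p·ln p.
  −(0.42)·ln(0.42) = 0.3644
  −(0.38)·ln(0.38) = 0.3677
  −(0.02)·ln(0.02) = 0.0782
  −(0.16)·ln(0.16) = 0.2932
  −(0.02)·ln(0.02) = 0.0782
Sum: 0.3644 + 0.3677 + 0.0782 + 0.2932 + 0.0782 = 1.182 nats.

1.182 nats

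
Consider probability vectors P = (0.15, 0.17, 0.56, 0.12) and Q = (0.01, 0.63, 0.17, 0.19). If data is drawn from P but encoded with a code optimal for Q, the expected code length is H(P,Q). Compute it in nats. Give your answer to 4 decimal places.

H(P,Q) = −Σ p·ln q.
  −0.15·ln(0.01) = 0.69078
  −0.17·ln(0.63) = 0.07855
  −0.56·ln(0.17) = 0.99230
  −0.12·ln(0.19) = 0.19929
H(P,Q) = 1.9609 nats.

1.9609 nats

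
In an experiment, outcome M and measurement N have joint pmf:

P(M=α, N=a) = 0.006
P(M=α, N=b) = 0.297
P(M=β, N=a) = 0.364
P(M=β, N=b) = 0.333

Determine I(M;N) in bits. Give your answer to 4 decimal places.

0.2121 bits

Marginals: p(M) = (0.3030, 0.6970), p(N) = (0.3700, 0.6300).
I(M;N) = H(M) + H(N) − H(M,N).
H(M) = 0.8849, H(N) = 0.9507, H(M,N) = 1.6235.
I(M;N) = 0.8849 + 0.9507 − 1.6235 = 0.2121 bits.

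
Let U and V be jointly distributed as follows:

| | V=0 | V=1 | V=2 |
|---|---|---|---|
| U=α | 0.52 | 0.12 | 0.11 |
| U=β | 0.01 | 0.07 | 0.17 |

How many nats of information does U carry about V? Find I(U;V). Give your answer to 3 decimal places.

Marginals: p(U) = (0.7500, 0.2500), p(V) = (0.5300, 0.1900, 0.2800).
I(U;V) = Σ p(x,y)·ln[p(x,y)/(p(x)p(y))].
  (α,0): 0.52·ln(1.3082) = 0.1397
  (α,1): 0.12·ln(0.8421) = -0.0206
  (α,2): 0.11·ln(0.5238) = -0.0711
  (β,0): 0.01·ln(0.0755) = -0.0258
  (β,1): 0.07·ln(1.4737) = 0.0271
  (β,2): 0.17·ln(2.4286) = 0.1508
Sum = 0.200 nats.

0.200 nats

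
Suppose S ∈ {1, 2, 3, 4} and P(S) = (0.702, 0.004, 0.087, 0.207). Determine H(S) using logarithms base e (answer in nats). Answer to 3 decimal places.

H(S) = −Σ p·ln p.
  −(0.702)·ln(0.702) = 0.2484
  −(0.004)·ln(0.004) = 0.0221
  −(0.087)·ln(0.087) = 0.2124
  −(0.207)·ln(0.207) = 0.3260
Sum: 0.2484 + 0.0221 + 0.2124 + 0.3260 = 0.809 nats.

0.809 nats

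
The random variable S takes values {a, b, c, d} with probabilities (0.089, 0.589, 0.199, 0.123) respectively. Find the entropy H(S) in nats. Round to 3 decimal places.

H(S) = −Σ p·ln p.
  −(0.089)·ln(0.089) = 0.2153
  −(0.589)·ln(0.589) = 0.3118
  −(0.199)·ln(0.199) = 0.3213
  −(0.123)·ln(0.123) = 0.2578
Sum: 0.2153 + 0.3118 + 0.3213 + 0.2578 = 1.106 nats.

1.106 nats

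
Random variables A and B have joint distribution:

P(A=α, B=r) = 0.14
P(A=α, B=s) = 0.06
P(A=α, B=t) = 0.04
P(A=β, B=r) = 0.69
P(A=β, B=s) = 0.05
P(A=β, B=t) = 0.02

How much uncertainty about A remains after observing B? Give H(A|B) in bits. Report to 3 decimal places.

0.708 bits

Chain rule: H(A|B) = H(A,B) − H(B).
Marginals: p(A) = (0.2400, 0.7600), p(B) = (0.8300, 0.1100, 0.0600).
H(A,B) = 1.5248 bits; H(B) = 0.8169 bits.
H(A|B) = 1.5248 − 0.8169 = 0.708 bits.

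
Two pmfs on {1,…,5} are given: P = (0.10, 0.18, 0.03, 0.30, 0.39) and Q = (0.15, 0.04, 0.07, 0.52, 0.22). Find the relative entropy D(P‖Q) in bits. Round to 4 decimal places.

0.3795 bits

D(P‖Q) = Σ p·log₂(p/q).
  0.10·log₂(0.10/0.15) = -0.05850
  0.18·log₂(0.18/0.04) = 0.39059
  0.03·log₂(0.03/0.07) = -0.03667
  0.30·log₂(0.30/0.52) = -0.23806
  0.39·log₂(0.39/0.22) = 0.32213
D(P‖Q) = 0.3795 bits.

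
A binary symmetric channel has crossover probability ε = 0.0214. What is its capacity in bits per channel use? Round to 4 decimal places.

Binary symmetric channel: C = 1 − h₂(ε) where h₂ is the binary entropy function.
h₂(0.0214) = −0.0214·log₂0.0214 − 0.9786·log₂0.9786 = 0.1492.
C = 1 − 0.1492 = 0.8508 bits per channel use.

0.8508 bits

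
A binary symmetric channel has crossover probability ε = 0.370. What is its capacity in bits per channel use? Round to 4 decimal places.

Binary symmetric channel: C = 1 − h₂(ε) where h₂ is the binary entropy function.
h₂(0.370) = −0.370·log₂0.370 − 0.630·log₂0.630 = 0.9507.
C = 1 − 0.9507 = 0.0493 bits per channel use.

0.0493 bits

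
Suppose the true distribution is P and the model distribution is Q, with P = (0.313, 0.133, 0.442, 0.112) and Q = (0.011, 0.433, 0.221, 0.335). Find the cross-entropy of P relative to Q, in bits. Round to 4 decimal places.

H(P,Q) = −Σ p·log₂ q.
  −0.313·log₂(0.011) = 2.03649
  −0.133·log₂(0.433) = 0.16061
  −0.442·log₂(0.221) = 0.96262
  −0.112·log₂(0.335) = 0.17671
H(P,Q) = 3.3364 bits.

3.3364 bits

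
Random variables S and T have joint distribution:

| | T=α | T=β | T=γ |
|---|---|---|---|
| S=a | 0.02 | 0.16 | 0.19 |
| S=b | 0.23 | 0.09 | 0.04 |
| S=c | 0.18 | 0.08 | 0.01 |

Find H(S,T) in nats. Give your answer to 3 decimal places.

H(S,T) = −Σ p(x,y)·ln p(x,y) over all 9 cells.
  cell (a,α): −0.02·ln0.02 = 0.0782
  cell (a,β): −0.16·ln0.16 = 0.2932
  cell (a,γ): −0.19·ln0.19 = 0.3155
  cell (b,α): −0.23·ln0.23 = 0.3380
  cell (b,β): −0.09·ln0.09 = 0.2167
  cell (b,γ): −0.04·ln0.04 = 0.1288
  cell (c,α): −0.18·ln0.18 = 0.3087
  cell (c,β): −0.08·ln0.08 = 0.2021
  cell (c,γ): −0.01·ln0.01 = 0.0461
Sum = 1.927 nats.

1.927 nats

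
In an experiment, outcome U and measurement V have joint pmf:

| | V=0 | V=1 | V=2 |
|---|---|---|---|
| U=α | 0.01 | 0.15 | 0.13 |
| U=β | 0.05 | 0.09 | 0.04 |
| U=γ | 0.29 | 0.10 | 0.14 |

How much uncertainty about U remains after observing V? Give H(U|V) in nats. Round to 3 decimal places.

0.858 nats

Chain rule: H(U|V) = H(U,V) − H(V).
Marginals: p(U) = (0.2900, 0.1800, 0.5300), p(V) = (0.3500, 0.3400, 0.3100).
H(U,V) = 1.9556 nats; H(V) = 1.0973 nats.
H(U|V) = 1.9556 − 1.0973 = 0.858 nats.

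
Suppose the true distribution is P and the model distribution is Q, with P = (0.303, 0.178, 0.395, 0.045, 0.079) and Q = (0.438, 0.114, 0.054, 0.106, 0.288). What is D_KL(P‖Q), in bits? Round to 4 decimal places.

D(P‖Q) = Σ p·log₂(p/q).
  0.303·log₂(0.303/0.438) = -0.16108
  0.178·log₂(0.178/0.114) = 0.11443
  0.395·log₂(0.395/0.054) = 1.13397
  0.045·log₂(0.045/0.106) = -0.05562
  0.079·log₂(0.079/0.288) = -0.14743
D(P‖Q) = 0.8843 bits.

0.8843 bits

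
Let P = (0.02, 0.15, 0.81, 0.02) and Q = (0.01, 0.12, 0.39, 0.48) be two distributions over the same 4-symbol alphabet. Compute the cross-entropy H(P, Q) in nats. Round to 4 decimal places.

H(P,Q) = −Σ p·ln q.
  −0.02·ln(0.01) = 0.09210
  −0.15·ln(0.12) = 0.31804
  −0.81·ln(0.39) = 0.76270
  −0.02·ln(0.48) = 0.01468
H(P,Q) = 1.1875 nats.

1.1875 nats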